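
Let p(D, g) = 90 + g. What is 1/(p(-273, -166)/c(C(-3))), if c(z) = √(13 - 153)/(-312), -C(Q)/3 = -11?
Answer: I*√35/11856 ≈ 0.00049899*I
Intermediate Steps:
C(Q) = 33 (C(Q) = -3*(-11) = 33)
c(z) = -I*√35/156 (c(z) = √(-140)*(-1/312) = (2*I*√35)*(-1/312) = -I*√35/156)
1/(p(-273, -166)/c(C(-3))) = 1/((90 - 166)/((-I*√35/156))) = 1/(-11856*I*√35/35) = I*√35/11856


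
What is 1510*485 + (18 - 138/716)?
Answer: 262187675/358 ≈ 7.3237e+5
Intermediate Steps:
1510*485 + (18 - 138/716) = 732350 + (18 - 138/716) = 732350 + (18 - 1*69/358) = 732350 + (18 - 69/358) = 732350 + 6375/358 = 262187675/358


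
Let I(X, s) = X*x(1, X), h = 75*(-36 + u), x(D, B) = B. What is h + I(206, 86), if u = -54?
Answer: 35686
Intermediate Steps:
h = -6750 (h = 75*(-36 - 54) = 75*(-90) = -6750)
I(X, s) = X**2 (I(X, s) = X*X = X**2)
h + I(206, 86) = -6750 + 206**2 = -6750 + 42436 = 35686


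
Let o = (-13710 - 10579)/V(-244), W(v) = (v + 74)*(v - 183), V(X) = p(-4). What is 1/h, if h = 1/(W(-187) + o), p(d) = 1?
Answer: 17521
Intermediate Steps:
V(X) = 1
W(v) = (-183 + v)*(74 + v) (W(v) = (74 + v)*(-183 + v) = (-183 + v)*(74 + v))
o = -24289 (o = (-13710 - 10579)/1 = -24289*1 = -24289)
h = 1/17521 (h = 1/((-13542 + (-187)² - 109*(-187)) - 24289) = 1/((-13542 + 34969 + 20383) - 24289) = 1/(41810 - 24289) = 1/17521 ≈ 5.7074e-5)
1/h = 1/(1/17521) = 17521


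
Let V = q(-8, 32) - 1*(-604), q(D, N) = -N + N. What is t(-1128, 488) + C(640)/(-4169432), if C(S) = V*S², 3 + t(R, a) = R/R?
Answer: -31967158/521179 ≈ -61.336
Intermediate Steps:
t(R, a) = -2 (t(R, a) = -3 + R/R = -3 + 1 = -2)
q(D, N) = 0
V = 604 (V = 0 - 1*(-604) = 0 + 604 = 604)
C(S) = 604*S²
t(-1128, 488) + C(640)/(-4169432) = -2 + (604*640²)/(-4169432) = -2 + (604*409600)*(-1/4169432) = -2 + 247398400*(-1/4169432) = -2 - 30924800/521179 = -31967158/521179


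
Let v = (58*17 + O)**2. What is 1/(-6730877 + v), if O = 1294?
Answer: -1/1532477 ≈ -6.5254e-7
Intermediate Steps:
v = 5198400 (v = (58*17 + 1294)**2 = (986 + 1294)**2 = 2280**2 = 5198400)
1/(-6730877 + v) = 1/(-6730877 + 5198400) = 1/(-1532477) = -1/1532477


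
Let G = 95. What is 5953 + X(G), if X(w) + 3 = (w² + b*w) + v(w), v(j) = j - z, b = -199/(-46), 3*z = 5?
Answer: 2136145/138 ≈ 15479.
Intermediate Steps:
z = 5/3 (z = (⅓)*5 = 5/3 ≈ 1.6667)
b = 199/46 (b = -199*(-1/46) = 199/46 ≈ 4.3261)
v(j) = -5/3 + j (v(j) = j - 1*5/3 = j - 5/3 = -5/3 + j)
X(w) = -14/3 + w² + 245*w/46 (X(w) = -3 + ((w² + 199*w/46) + (-5/3 + w)) = -3 + (-5/3 + w² + 245*w/46) = -14/3 + w² + 245*w/46)
5953 + X(G) = 5953 + (-14/3 + 95² + (245/46)*95) = 5953 + (-14/3 + 9025 + 23275/46) = 5953 + 1314631/138 = 2136145/138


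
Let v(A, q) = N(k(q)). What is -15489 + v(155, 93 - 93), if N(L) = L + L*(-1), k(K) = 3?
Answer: -15489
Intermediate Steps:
N(L) = 0 (N(L) = L - L = 0)
v(A, q) = 0
-15489 + v(155, 93 - 93) = -15489 + 0 = -15489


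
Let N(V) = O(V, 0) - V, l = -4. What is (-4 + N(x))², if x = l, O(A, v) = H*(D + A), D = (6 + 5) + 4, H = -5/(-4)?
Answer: 3025/16 ≈ 189.06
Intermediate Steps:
H = 5/4 (H = -5*(-¼) = 5/4 ≈ 1.2500)
D = 15 (D = 11 + 4 = 15)
O(A, v) = 75/4 + 5*A/4 (O(A, v) = 5*(15 + A)/4 = 75/4 + 5*A/4)
x = -4
N(V) = 75/4 + V/4 (N(V) = (75/4 + 5*V/4) - V = 75/4 + V/4)
(-4 + N(x))² = (-4 + (75/4 + (¼)*(-4)))² = (-4 + (75/4 - 1))² = (-4 + 71/4)² = (55/4)² = 3025/16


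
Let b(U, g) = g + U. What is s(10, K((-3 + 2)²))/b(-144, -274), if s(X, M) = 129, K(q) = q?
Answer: -129/418 ≈ -0.30861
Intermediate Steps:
b(U, g) = U + g
s(10, K((-3 + 2)²))/b(-144, -274) = 129/(-144 - 274) = 129/(-418) = 129*(-1/418) = -129/418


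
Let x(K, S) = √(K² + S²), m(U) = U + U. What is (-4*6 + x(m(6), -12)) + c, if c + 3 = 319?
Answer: 292 + 12*√2 ≈ 308.97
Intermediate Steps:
c = 316 (c = -3 + 319 = 316)
m(U) = 2*U
(-4*6 + x(m(6), -12)) + c = (-4*6 + √((2*6)² + (-12)²)) + 316 = (-24 + √(12² + 144)) + 316 = (-24 + √(144 + 144)) + 316 = (-24 + √288) + 316 = (-24 + 12*√2) + 316 = 292 + 12*√2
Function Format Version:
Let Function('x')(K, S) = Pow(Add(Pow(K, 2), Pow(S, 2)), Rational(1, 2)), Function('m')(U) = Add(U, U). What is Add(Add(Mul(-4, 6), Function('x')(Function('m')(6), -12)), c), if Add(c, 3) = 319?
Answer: Add(292, Mul(12, Pow(2, Rational(1, 2)))) ≈ 308.97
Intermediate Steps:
c = 316 (c = Add(-3, 319) = 316)
Function('m')(U) = Mul(2, U)
Add(Add(Mul(-4, 6), Function('x')(Function('m')(6), -12)), c) = Add(Add(Mul(-4, 6), Pow(Add(Pow(Mul(2, 6), 2), Pow(-12, 2)), Rational(1, 2))), 316) = Add(Add(-24, Pow(Add(Pow(12, 2), 144), Rational(1, 2))), 316) = Add(Add(-24, Pow(Add(144, 144), Rational(1, 2))), 316) = Add(Add(-24, Pow(288, Rational(1, 2))), 316) = Add(Add(-24, Mul(12, Pow(2, Rational(1, 2)))), 316) = Add(292, Mul(12, Pow(2, Rational(1, 2))))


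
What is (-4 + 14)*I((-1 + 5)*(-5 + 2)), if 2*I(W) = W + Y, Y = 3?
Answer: -45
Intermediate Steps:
I(W) = 3/2 + W/2 (I(W) = (W + 3)/2 = (3 + W)/2 = 3/2 + W/2)
(-4 + 14)*I((-1 + 5)*(-5 + 2)) = (-4 + 14)*(3/2 + ((-1 + 5)*(-5 + 2))/2) = 10*(3/2 + (4*(-3))/2) = 10*(3/2 + (1/2)*(-12)) = 10*(3/2 - 6) = 10*(-9/2) = -45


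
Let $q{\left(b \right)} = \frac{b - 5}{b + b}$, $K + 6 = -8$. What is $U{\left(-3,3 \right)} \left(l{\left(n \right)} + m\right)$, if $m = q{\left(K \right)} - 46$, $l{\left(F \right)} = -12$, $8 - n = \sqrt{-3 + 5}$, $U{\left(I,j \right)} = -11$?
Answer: $\frac{17655}{28} \approx 630.54$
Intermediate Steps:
$K = -14$ ($K = -6 - 8 = -14$)
$n = 8 - \sqrt{2}$ ($n = 8 - \sqrt{-3 + 5} = 8 - \sqrt{2} \approx 6.5858$)
$q{\left(b \right)} = \frac{-5 + b}{2 b}$
$m = - \frac{1269}{28}$ ($m = \frac{-5 - 14}{2 \left(-14\right)} - 46 = \frac{1}{2} \left(- \frac{1}{14}\right) \left(-19\right) - 46 = \frac{19}{28} - 46 = - \frac{1269}{28} \approx -45.321$)
$U{\left(-3,3 \right)} \left(l{\left(n \right)} + m\right) = - 11 \left(-12 - \frac{1269}{28}\right) = \left(-11\right) \left(- \frac{1605}{28}\right) = \frac{17655}{28}$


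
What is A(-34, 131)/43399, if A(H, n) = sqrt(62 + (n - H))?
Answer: sqrt(227)/43399 ≈ 0.00034716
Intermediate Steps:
A(H, n) = sqrt(62 + n - H)
A(-34, 131)/43399 = sqrt(62 + 131 - 1*(-34))/43399 = sqrt(62 + 131 + 34)*(1/43399) = sqrt(227)*(1/43399) = sqrt(227)/43399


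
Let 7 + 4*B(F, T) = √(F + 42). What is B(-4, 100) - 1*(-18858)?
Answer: 75425/4 + √38/4 ≈ 18858.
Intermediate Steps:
B(F, T) = -7/4 + √(42 + F)/4 (B(F, T) = -7/4 + √(F + 42)/4 = -7/4 + √(42 + F)/4)
B(-4, 100) - 1*(-18858) = (-7/4 + √(42 - 4)/4) - 1*(-18858) = (-7/4 + √38/4) + 18858 = 75425/4 + √38/4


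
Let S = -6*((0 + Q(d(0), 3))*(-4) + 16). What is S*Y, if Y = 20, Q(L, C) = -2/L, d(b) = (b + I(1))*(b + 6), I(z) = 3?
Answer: -5920/3 ≈ -1973.3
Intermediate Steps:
d(b) = (3 + b)*(6 + b) (d(b) = (b + 3)*(b + 6) = (3 + b)*(6 + b))
S = -296/3 (S = -6*((0 - 2/(18 + 0**2 + 9*0))*(-4) + 16) = -6*((0 - 2/(18 + 0 + 0))*(-4) + 16) = -6*((0 - 2/18)*(-4) + 16) = -6*((0 - 2*1/18)*(-4) + 16) = -6*((0 - 1/9)*(-4) + 16) = -6*(-1/9*(-4) + 16) = -6*(4/9 + 16) = -6*148/9 = -296/3 ≈ -98.667)
S*Y = -296/3*20 = -5920/3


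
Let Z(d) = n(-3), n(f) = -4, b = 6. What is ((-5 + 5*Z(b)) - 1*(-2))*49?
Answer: -1127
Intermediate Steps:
Z(d) = -4
((-5 + 5*Z(b)) - 1*(-2))*49 = ((-5 + 5*(-4)) - 1*(-2))*49 = ((-5 - 20) + 2)*49 = (-25 + 2)*49 = -23*49 = -1127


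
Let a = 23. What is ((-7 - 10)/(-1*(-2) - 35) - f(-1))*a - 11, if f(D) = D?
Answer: 787/33 ≈ 23.848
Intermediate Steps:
((-7 - 10)/(-1*(-2) - 35) - f(-1))*a - 11 = ((-7 - 10)/(-1*(-2) - 35) - 1*(-1))*23 - 11 = (-17/(2 - 35) + 1)*23 - 11 = (-17/(-33) + 1)*23 - 11 = (-17*(-1/33) + 1)*23 - 11 = (17/33 + 1)*23 - 11 = (50/33)*23 - 11 = 1150/33 - 11 = 787/33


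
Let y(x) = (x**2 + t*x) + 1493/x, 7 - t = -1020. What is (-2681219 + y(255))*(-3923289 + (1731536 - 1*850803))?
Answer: 1826590285783912/255 ≈ 7.1631e+12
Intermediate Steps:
t = 1027 (t = 7 - 1*(-1020) = 7 + 1020 = 1027)
y(x) = x**2 + 1027*x + 1493/x (y(x) = (x**2 + 1027*x) + 1493/x = x**2 + 1027*x + 1493/x)
(-2681219 + y(255))*(-3923289 + (1731536 - 1*850803)) = (-2681219 + (1493 + 255**2*(1027 + 255))/255)*(-3923289 + (1731536 - 1*850803)) = (-2681219 + (1493 + 65025*1282)/255)*(-3923289 + (1731536 - 850803)) = (-2681219 + (1493 + 83362050)/255)*(-3923289 + 880733) = (-2681219 + (1/255)*83363543)*(-3042556) = (-2681219 + 83363543/255)*(-3042556) = -600347302/255*(-3042556) = 1826590285783912/255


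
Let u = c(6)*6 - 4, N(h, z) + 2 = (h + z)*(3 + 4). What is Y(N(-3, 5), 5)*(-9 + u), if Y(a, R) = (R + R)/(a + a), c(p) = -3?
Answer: -155/12 ≈ -12.917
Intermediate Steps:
N(h, z) = -2 + 7*h + 7*z (N(h, z) = -2 + (h + z)*(3 + 4) = -2 + (h + z)*7 = -2 + (7*h + 7*z) = -2 + 7*h + 7*z)
Y(a, R) = R/a (Y(a, R) = (2*R)/((2*a)) = (2*R)*(1/(2*a)) = R/a)
u = -22 (u = -3*6 - 4 = -18 - 4 = -22)
Y(N(-3, 5), 5)*(-9 + u) = (5/(-2 + 7*(-3) + 7*5))*(-9 - 22) = (5/(-2 - 21 + 35))*(-31) = (5/12)*(-31) = -155/12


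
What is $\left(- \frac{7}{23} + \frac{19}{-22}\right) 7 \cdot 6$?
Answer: $- \frac{12411}{253} \approx -49.055$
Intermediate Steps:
$\left(- \frac{7}{23} + \frac{19}{-22}\right) 7 \cdot 6 = \left(\left(-7\right) \frac{1}{23} + 19 \left(- \frac{1}{22}\right)\right) 42 = \left(- \frac{7}{23} - \frac{19}{22}\right) 42 = \left(- \frac{591}{506}\right) 42 = - \frac{12411}{253}$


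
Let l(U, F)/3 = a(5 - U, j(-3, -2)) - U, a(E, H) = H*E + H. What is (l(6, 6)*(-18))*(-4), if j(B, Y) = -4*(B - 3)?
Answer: -1296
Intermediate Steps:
j(B, Y) = 12 - 4*B (j(B, Y) = -4*(-3 + B) = 12 - 4*B)
a(E, H) = H + E*H (a(E, H) = E*H + H = H + E*H)
l(U, F) = 432 - 75*U (l(U, F) = 3*((12 - 4*(-3))*(1 + (5 - U)) - U) = 3*((12 + 12)*(6 - U) - U) = 3*(24*(6 - U) - U) = 3*((144 - 24*U) - U) = 3*(144 - 25*U) = 432 - 75*U)
(l(6, 6)*(-18))*(-4) = ((432 - 75*6)*(-18))*(-4) = ((432 - 450)*(-18))*(-4) = -18*(-18)*(-4) = 324*(-4) = -1296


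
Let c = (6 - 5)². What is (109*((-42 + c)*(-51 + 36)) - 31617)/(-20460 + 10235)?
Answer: -35418/10225 ≈ -3.4639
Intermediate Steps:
c = 1 (c = 1² = 1)
(109*((-42 + c)*(-51 + 36)) - 31617)/(-20460 + 10235) = (109*((-42 + 1)*(-51 + 36)) - 31617)/(-20460 + 10235) = (109*(-41*(-15)) - 31617)/(-10225) = (109*615 - 31617)*(-1/10225) = (67035 - 31617)*(-1/10225) = 35418*(-1/10225) = -35418/10225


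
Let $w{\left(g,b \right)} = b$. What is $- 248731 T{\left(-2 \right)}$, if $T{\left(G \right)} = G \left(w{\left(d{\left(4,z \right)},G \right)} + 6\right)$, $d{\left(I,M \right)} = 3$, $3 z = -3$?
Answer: $1989848$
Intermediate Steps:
$z = -1$ ($z = \frac{1}{3} \left(-3\right) = -1$)
$T{\left(G \right)} = G \left(6 + G\right)$ ($T{\left(G \right)} = G \left(G + 6\right) = G \left(6 + G\right)$)
$- 248731 T{\left(-2 \right)} = - 248731 \left(- 2 \left(6 - 2\right)\right) = - 248731 \left(\left(-2\right) 4\right) = \left(-248731\right) \left(-8\right) = 1989848$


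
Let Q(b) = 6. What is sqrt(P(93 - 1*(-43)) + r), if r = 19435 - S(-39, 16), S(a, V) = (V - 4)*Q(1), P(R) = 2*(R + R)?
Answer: sqrt(19907) ≈ 141.09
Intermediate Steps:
P(R) = 4*R (P(R) = 2*(2*R) = 4*R)
S(a, V) = -24 + 6*V (S(a, V) = (V - 4)*6 = (-4 + V)*6 = -24 + 6*V)
r = 19363 (r = 19435 - (-24 + 6*16) = 19435 - (-24 + 96) = 19435 - 1*72 = 19435 - 72 = 19363)
sqrt(P(93 - 1*(-43)) + r) = sqrt(4*(93 - 1*(-43)) + 19363) = sqrt(4*(93 + 43) + 19363) = sqrt(4*136 + 19363) = sqrt(544 + 19363) = sqrt(19907)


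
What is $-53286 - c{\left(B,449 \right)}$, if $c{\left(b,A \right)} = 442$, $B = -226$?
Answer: $-53728$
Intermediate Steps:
$-53286 - c{\left(B,449 \right)} = -53286 - 442 = -53728$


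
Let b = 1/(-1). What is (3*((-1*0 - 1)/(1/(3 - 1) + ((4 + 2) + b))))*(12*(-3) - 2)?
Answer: 228/11 ≈ 20.727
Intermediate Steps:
b = -1
(3*((-1*0 - 1)/(1/(3 - 1) + ((4 + 2) + b))))*(12*(-3) - 2) = (3*((-1*0 - 1)/(1/(3 - 1) + ((4 + 2) - 1))))*(12*(-3) - 2) = (3*((0 - 1)/(1/2 + (6 - 1))))*(-36 - 2) = (3*(-1/(½ + 5)))*(-38) = (3*(-1/11/2))*(-38) = (3*(-1*2/11))*(-38) = (3*(-2/11))*(-38) = -6/11*(-38) = 228/11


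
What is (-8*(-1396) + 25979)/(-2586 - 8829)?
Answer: -37147/11415 ≈ -3.2542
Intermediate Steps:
(-8*(-1396) + 25979)/(-2586 - 8829) = (11168 + 25979)/(-11415) = 37147*(-1/11415) = -37147/11415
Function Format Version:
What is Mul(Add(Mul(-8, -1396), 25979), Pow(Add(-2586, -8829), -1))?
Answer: Rational(-37147, 11415) ≈ -3.2542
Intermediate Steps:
Mul(Add(Mul(-8, -1396), 25979), Pow(Add(-2586, -8829), -1)) = Mul(Add(11168, 25979), Pow(-11415, -1)) = Mul(37147, Rational(-1, 11415)) = Rational(-37147, 11415)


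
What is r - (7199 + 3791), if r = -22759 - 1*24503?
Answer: -58252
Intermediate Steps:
r = -47262 (r = -22759 - 24503 = -47262)
r - (7199 + 3791) = -47262 - (7199 + 3791) = -47262 - 1*10990 = -47262 - 10990 = -58252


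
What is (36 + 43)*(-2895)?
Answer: -228705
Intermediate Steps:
(36 + 43)*(-2895) = 79*(-2895) = -228705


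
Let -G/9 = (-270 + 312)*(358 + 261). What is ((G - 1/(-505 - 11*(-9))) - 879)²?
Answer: 9092302358209225/164836 ≈ 5.5160e+10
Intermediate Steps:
G = -233982 (G = -9*(-270 + 312)*(358 + 261) = -378*619 = -9*25998 = -233982)
((G - 1/(-505 - 11*(-9))) - 879)² = ((-233982 - 1/(-505 - 11*(-9))) - 879)² = ((-233982 - 1/(-505 + 99)) - 879)² = ((-233982 - 1/(-406)) - 879)² = ((-233982 - 1*(-1/406)) - 879)² = ((-233982 + 1/406) - 879)² = (-94996691/406 - 879)² = (-95353565/406)² = 9092302358209225/164836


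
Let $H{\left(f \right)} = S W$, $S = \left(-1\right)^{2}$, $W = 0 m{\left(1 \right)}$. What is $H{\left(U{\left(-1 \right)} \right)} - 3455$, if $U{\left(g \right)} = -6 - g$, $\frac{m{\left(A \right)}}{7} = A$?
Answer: $-3455$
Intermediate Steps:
$m{\left(A \right)} = 7 A$
$W = 0$ ($W = 0 \cdot 7 \cdot 1 = 0 \cdot 7 = 0$)
$S = 1$
$H{\left(f \right)} = 0$ ($H{\left(f \right)} = 1 \cdot 0 = 0$)
$H{\left(U{\left(-1 \right)} \right)} - 3455 = 0 - 3455 = -3455$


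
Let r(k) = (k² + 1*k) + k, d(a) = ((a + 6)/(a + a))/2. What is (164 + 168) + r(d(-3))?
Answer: 5305/16 ≈ 331.56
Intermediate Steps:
d(a) = (6 + a)/(4*a) (d(a) = ((6 + a)/((2*a)))*(½) = ((6 + a)*(1/(2*a)))*(½) = ((6 + a)/(2*a))*(½) = (6 + a)/(4*a))
r(k) = k² + 2*k (r(k) = (k² + k) + k = (k + k²) + k = k² + 2*k)
(164 + 168) + r(d(-3)) = (164 + 168) + ((¼)*(6 - 3)/(-3))*(2 + (¼)*(6 - 3)/(-3)) = 332 + ((¼)*(-⅓)*3)*(2 + (¼)*(-⅓)*3) = 332 - (2 - ¼)/4 = 332 - ¼*7/4 = 332 - 7/16 = 5305/16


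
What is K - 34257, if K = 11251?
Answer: -23006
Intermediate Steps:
K - 34257 = 11251 - 34257 = -23006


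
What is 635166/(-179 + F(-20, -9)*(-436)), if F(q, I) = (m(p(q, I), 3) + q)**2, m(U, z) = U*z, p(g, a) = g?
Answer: -211722/930193 ≈ -0.22761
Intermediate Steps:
F(q, I) = 16*q**2 (F(q, I) = (q*3 + q)**2 = (3*q + q)**2 = (4*q)**2 = 16*q**2)
635166/(-179 + F(-20, -9)*(-436)) = 635166/(-179 + (16*(-20)**2)*(-436)) = 635166/(-179 + (16*400)*(-436)) = 635166/(-179 + 6400*(-436)) = 635166/(-179 - 2790400) = 635166/(-2790579) = 635166*(-1/2790579) = -211722/930193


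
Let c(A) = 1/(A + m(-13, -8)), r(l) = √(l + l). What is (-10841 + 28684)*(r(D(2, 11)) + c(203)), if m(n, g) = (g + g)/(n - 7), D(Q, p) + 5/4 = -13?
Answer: 89215/1019 + 17843*I*√114/2 ≈ 87.552 + 95256.0*I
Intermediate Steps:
D(Q, p) = -57/4 (D(Q, p) = -5/4 - 13 = -57/4)
m(n, g) = 2*g/(-7 + n) (m(n, g) = (2*g)/(-7 + n) = 2*g/(-7 + n))
r(l) = √2*√l (r(l) = √(2*l) = √2*√l)
c(A) = 1/(⅘ + A) (c(A) = 1/(A + 2*(-8)/(-7 - 13)) = 1/(A + 2*(-8)/(-20)) = 1/(A + 2*(-8)*(-1/20)) = 1/(A + ⅘) = 1/(⅘ + A))
(-10841 + 28684)*(r(D(2, 11)) + c(203)) = (-10841 + 28684)*(√2*√(-57/4) + 5/(4 + 5*203)) = 17843*(√2*(I*√57/2) + 5/(4 + 1015)) = 17843*(I*√114/2 + 5/1019) = 17843*(5/1019 + I*√114/2) = 89215/1019 + 17843*I*√114/2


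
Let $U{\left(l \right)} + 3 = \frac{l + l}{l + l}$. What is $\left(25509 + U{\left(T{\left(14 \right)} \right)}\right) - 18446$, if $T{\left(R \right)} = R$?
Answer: $7061$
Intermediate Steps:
$U{\left(l \right)} = -2$ ($U{\left(l \right)} = -3 + \frac{l + l}{l + l} = -3 + \frac{2 l}{2 l} = -3 + 2 l \frac{1}{2 l} = -3 + 1 = -2$)
$\left(25509 + U{\left(T{\left(14 \right)} \right)}\right) - 18446 = \left(25509 - 2\right) - 18446 = 25507 - 18446 = 7061$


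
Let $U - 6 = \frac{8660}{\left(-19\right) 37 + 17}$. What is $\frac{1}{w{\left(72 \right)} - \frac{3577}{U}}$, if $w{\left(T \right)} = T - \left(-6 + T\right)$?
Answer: $\frac{2272}{1240543} \approx 0.0018315$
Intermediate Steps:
$U = - \frac{2272}{343}$ ($U = 6 + \frac{8660}{\left(-19\right) 37 + 17} = 6 + \frac{8660}{-703 + 17} = 6 + \frac{8660}{-686} = 6 + 8660 \left(- \frac{1}{686}\right) = 6 - \frac{4330}{343} = - \frac{2272}{343} \approx -6.6239$)
$w{\left(T \right)} = 6$ ($w{\left(T \right)} = T - \left(-6 + T\right) = 6$)
$\frac{1}{w{\left(72 \right)} - \frac{3577}{U}} = \frac{1}{6 - \frac{3577}{- \frac{2272}{343}}} = \frac{1}{6 - - \frac{1226911}{2272}} = \frac{1}{6 + \frac{1226911}{2272}} = \frac{1}{\frac{1240543}{2272}} = \frac{2272}{1240543}$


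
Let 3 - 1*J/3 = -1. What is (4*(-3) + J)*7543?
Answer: 0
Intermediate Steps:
J = 12 (J = 9 - 3*(-1) = 9 + 3 = 12)
(4*(-3) + J)*7543 = (4*(-3) + 12)*7543 = (-12 + 12)*7543 = 0*7543 = 0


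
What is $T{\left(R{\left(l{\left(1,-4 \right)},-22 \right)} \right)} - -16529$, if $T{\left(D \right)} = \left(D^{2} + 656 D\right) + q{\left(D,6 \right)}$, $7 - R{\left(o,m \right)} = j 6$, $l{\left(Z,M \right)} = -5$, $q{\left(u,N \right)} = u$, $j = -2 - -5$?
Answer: $9423$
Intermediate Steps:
$j = 3$ ($j = -2 + 5 = 3$)
$R{\left(o,m \right)} = -11$ ($R{\left(o,m \right)} = 7 - 3 \cdot 6 = 7 - 18 = -11$)
$T{\left(D \right)} = D^{2} + 657 D$ ($T{\left(D \right)} = \left(D^{2} + 656 D\right) + D = D^{2} + 657 D$)
$T{\left(R{\left(l{\left(1,-4 \right)},-22 \right)} \right)} - -16529 = - 11 \left(657 - 11\right) - -16529 = \left(-11\right) 646 + 16529 = -7106 + 16529 = 9423$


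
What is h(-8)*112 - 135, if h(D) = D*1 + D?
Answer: -1927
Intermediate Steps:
h(D) = 2*D (h(D) = D + D = 2*D)
h(-8)*112 - 135 = (2*(-8))*112 - 135 = -16*112 - 135 = -1792 - 135 = -1927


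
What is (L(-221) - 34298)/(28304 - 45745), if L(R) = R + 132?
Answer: 34387/17441 ≈ 1.9716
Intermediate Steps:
L(R) = 132 + R
(L(-221) - 34298)/(28304 - 45745) = ((132 - 221) - 34298)/(28304 - 45745) = (-89 - 34298)/(-17441) = -34387*(-1/17441) = 34387/17441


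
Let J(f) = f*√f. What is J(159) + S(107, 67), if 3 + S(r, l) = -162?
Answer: -165 + 159*√159 ≈ 1839.9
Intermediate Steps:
S(r, l) = -165 (S(r, l) = -3 - 162 = -165)
J(f) = f^(3/2)
J(159) + S(107, 67) = 159^(3/2) - 165 = 159*√159 - 165 = -165 + 159*√159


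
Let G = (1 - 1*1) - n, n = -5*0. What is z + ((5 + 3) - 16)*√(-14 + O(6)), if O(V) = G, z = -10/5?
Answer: -2 - 8*I*√14 ≈ -2.0 - 29.933*I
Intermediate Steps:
z = -2 (z = -10*⅕ = -2)
n = 0
G = 0 (G = (1 - 1*1) - 1*0 = (1 - 1) + 0 = 0 + 0 = 0)
O(V) = 0
z + ((5 + 3) - 16)*√(-14 + O(6)) = -2 + ((5 + 3) - 16)*√(-14 + 0) = -2 + (8 - 16)*√(-14) = -2 - 8*I*√14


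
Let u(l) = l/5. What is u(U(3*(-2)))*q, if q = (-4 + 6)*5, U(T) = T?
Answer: -12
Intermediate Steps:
u(l) = l/5 (u(l) = l*(⅕) = l/5)
q = 10 (q = 2*5 = 10)
u(U(3*(-2)))*q = ((3*(-2))/5)*10 = ((⅕)*(-6))*10 = -6/5*10 = -12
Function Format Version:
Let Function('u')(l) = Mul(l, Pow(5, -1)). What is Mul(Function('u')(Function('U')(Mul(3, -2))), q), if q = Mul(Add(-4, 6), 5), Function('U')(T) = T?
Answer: -12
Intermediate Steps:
Function('u')(l) = Mul(Rational(1, 5), l) (Function('u')(l) = Mul(l, Rational(1, 5)) = Mul(Rational(1, 5), l))
q = 10 (q = Mul(2, 5) = 10)
Mul(Function('u')(Function('U')(Mul(3, -2))), q) = Mul(Mul(Rational(1, 5), Mul(3, -2)), 10) = Mul(Mul(Rational(1, 5), -6), 10) = Mul(Rational(-6, 5), 10) = -12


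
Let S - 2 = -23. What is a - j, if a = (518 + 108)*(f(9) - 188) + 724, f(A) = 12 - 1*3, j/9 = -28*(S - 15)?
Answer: -120402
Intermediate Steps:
S = -21 (S = 2 - 23 = -21)
j = 9072 (j = 9*(-28*(-21 - 15)) = 9*(-28*(-36)) = 9*1008 = 9072)
f(A) = 9 (f(A) = 12 - 3 = 9)
a = -111330 (a = (518 + 108)*(9 - 188) + 724 = 626*(-179) + 724 = -112054 + 724 = -111330)
a - j = -111330 - 1*9072 = -111330 - 9072 = -120402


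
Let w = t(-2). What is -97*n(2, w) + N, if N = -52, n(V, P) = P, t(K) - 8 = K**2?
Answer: -1216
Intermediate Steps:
t(K) = 8 + K**2
w = 12 (w = 8 + (-2)**2 = 8 + 4 = 12)
-97*n(2, w) + N = -97*12 - 52 = -1164 - 52 = -1216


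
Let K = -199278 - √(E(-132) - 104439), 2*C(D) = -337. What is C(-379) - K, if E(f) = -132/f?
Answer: 398219/2 + I*√104438 ≈ 1.9911e+5 + 323.17*I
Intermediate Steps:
C(D) = -337/2 (C(D) = (½)*(-337) = -337/2)
K = -199278 - I*√104438 (K = -199278 - √(-132/(-132) - 104439) = -199278 - √(-132*(-1/132) - 104439) = -199278 - √(1 - 104439) = -199278 - √(-104438) = -199278 - I*√104438 ≈ -1.9928e+5 - 323.17*I)
C(-379) - K = -337/2 - (-199278 - I*√104438) = -337/2 + (199278 + I*√104438) = 398219/2 + I*√104438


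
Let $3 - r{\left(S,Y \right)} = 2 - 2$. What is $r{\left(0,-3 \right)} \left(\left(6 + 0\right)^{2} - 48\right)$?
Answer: $-36$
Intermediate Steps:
$r{\left(S,Y \right)} = 3$ ($r{\left(S,Y \right)} = 3 - \left(2 - 2\right) = 3 - 0 = 3 + 0 = 3$)
$r{\left(0,-3 \right)} \left(\left(6 + 0\right)^{2} - 48\right) = 3 \left(\left(6 + 0\right)^{2} - 48\right) = 3 \left(6^{2} - 48\right) = 3 \left(36 - 48\right) = 3 \left(-12\right) = -36$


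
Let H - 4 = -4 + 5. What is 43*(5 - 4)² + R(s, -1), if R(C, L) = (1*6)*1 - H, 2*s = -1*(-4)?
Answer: 44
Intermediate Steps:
s = 2 (s = (-1*(-4))/2 = (½)*4 = 2)
H = 5 (H = 4 + (-4 + 5) = 4 + 1 = 5)
R(C, L) = 1 (R(C, L) = (1*6)*1 - 1*5 = 6*1 - 5 = 6 - 5 = 1)
43*(5 - 4)² + R(s, -1) = 43*(5 - 4)² + 1 = 43*1² + 1 = 43*1 + 1 = 43 + 1 = 44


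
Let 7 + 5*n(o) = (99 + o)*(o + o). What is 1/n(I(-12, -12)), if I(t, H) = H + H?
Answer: -5/3607 ≈ -0.0013862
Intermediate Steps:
I(t, H) = 2*H
n(o) = -7/5 + 2*o*(99 + o)/5 (n(o) = -7/5 + ((99 + o)*(o + o))/5 = -7/5 + ((99 + o)*(2*o))/5 = -7/5 + (2*o*(99 + o))/5 = -7/5 + 2*o*(99 + o)/5)
1/n(I(-12, -12)) = 1/(-7/5 + 2*(2*(-12))**2/5 + 198*(2*(-12))/5) = 1/(-7/5 + (2/5)*(-24)**2 + (198/5)*(-24)) = 1/(-7/5 + (2/5)*576 - 4752/5) = 1/(-7/5 + 1152/5 - 4752/5) = 1/(-3607/5) = -5/3607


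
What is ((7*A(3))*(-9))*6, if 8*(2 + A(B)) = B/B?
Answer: 2835/4 ≈ 708.75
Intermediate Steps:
A(B) = -15/8 (A(B) = -2 + (B/B)/8 = -2 + (⅛)*1 = -2 + ⅛ = -15/8)
((7*A(3))*(-9))*6 = ((7*(-15/8))*(-9))*6 = -105/8*(-9)*6 = (945/8)*6 = 2835/4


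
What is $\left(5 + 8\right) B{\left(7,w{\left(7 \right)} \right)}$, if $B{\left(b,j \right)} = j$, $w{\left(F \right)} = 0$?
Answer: $0$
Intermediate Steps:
$\left(5 + 8\right) B{\left(7,w{\left(7 \right)} \right)} = \left(5 + 8\right) 0 = 13 \cdot 0 = 0$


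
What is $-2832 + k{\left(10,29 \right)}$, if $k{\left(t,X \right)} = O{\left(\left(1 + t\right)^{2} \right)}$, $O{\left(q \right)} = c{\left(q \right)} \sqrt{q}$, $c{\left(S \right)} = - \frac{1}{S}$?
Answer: $- \frac{31153}{11} \approx -2832.1$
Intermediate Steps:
$O{\left(q \right)} = - \frac{1}{\sqrt{q}}$ ($O{\left(q \right)} = - \frac{1}{q} \sqrt{q} = - \frac{1}{\sqrt{q}}$)
$k{\left(t,X \right)} = - \frac{1}{\sqrt{\left(1 + t\right)^{2}}}$
$-2832 + k{\left(10,29 \right)} = -2832 - \frac{\sqrt{\left(1 + 10\right)^{2}}}{\left(1 + 10\right)^{2}} = -2832 - \frac{\sqrt{11^{2}}}{121} = -2832 - \sqrt{121} \cdot \frac{1}{121} = -2832 - 11 \cdot \frac{1}{121} = -2832 - \frac{1}{11} = - \frac{31153}{11}$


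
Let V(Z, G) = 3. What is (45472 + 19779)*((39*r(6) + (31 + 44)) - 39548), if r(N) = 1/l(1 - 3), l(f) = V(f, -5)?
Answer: -2574804460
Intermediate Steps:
l(f) = 3
r(N) = ⅓ (r(N) = 1/3 = 1*(⅓) = ⅓)
(45472 + 19779)*((39*r(6) + (31 + 44)) - 39548) = (45472 + 19779)*((39*(⅓) + (31 + 44)) - 39548) = 65251*((13 + 75) - 39548) = 65251*(88 - 39548) = 65251*(-39460) = -2574804460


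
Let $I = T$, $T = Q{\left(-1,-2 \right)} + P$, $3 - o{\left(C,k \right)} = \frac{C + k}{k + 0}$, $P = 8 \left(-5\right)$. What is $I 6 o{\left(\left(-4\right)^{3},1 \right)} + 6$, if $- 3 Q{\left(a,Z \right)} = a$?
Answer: $-15702$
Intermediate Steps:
$Q{\left(a,Z \right)} = - \frac{a}{3}$
$P = -40$
$o{\left(C,k \right)} = 3 - \frac{C + k}{k}$ ($o{\left(C,k \right)} = 3 - \frac{C + k}{k + 0} = 3 - \frac{C + k}{k}$)
$T = - \frac{119}{3}$ ($T = \left(- \frac{1}{3}\right) \left(-1\right) - 40 = \frac{1}{3} - 40 = - \frac{119}{3} \approx -39.667$)
$I = - \frac{119}{3} \approx -39.667$
$I 6 o{\left(\left(-4\right)^{3},1 \right)} + 6 = - \frac{119 \cdot 6 \left(2 - \frac{\left(-4\right)^{3}}{1}\right)}{3} + 6 = - \frac{119 \cdot 6 \left(2 - \left(-64\right) 1\right)}{3} + 6 = - \frac{119 \cdot 6 \left(2 + 64\right)}{3} + 6 = - \frac{119 \cdot 6 \cdot 66}{3} + 6 = \left(- \frac{119}{3}\right) 396 + 6 = -15708 + 6 = -15702$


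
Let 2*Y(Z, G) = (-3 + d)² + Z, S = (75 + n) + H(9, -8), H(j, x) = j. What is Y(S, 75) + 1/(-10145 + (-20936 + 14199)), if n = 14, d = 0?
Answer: 451593/8441 ≈ 53.500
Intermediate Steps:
S = 98 (S = (75 + 14) + 9 = 89 + 9 = 98)
Y(Z, G) = 9/2 + Z/2 (Y(Z, G) = ((-3 + 0)² + Z)/2 = ((-3)² + Z)/2 = (9 + Z)/2 = 9/2 + Z/2)
Y(S, 75) + 1/(-10145 + (-20936 + 14199)) = (9/2 + (½)*98) + 1/(-10145 + (-20936 + 14199)) = (9/2 + 49) + 1/(-10145 - 6737) = 107/2 + 1/(-16882) = 107/2 - 1/16882 = 451593/8441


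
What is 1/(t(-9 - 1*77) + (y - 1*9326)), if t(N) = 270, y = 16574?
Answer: 1/7518 ≈ 0.00013301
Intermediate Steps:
1/(t(-9 - 1*77) + (y - 1*9326)) = 1/(270 + (16574 - 1*9326)) = 1/(270 + (16574 - 9326)) = 1/(270 + 7248) = 1/7518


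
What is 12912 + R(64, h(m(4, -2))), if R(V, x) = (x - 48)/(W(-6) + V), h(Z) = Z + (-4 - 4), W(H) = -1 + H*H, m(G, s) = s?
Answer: 1278230/99 ≈ 12911.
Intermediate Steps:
W(H) = -1 + H²
h(Z) = -8 + Z (h(Z) = Z - 8 = -8 + Z)
R(V, x) = (-48 + x)/(35 + V) (R(V, x) = (x - 48)/((-1 + (-6)²) + V) = (-48 + x)/((-1 + 36) + V) = (-48 + x)/(35 + V))
12912 + R(64, h(m(4, -2))) = 12912 + (-48 + (-8 - 2))/(35 + 64) = 12912 + (-48 - 10)/99 = 12912 + (1/99)*(-58) = 12912 - 58/99 = 1278230/99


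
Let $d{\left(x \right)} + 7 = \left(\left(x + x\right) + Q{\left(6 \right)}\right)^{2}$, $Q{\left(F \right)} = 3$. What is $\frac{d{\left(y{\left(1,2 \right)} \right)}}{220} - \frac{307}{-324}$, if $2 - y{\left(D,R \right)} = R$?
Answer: $\frac{17047}{17820} \approx 0.95662$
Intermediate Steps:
$y{\left(D,R \right)} = 2 - R$
$d{\left(x \right)} = -7 + \left(3 + 2 x\right)^{2}$ ($d{\left(x \right)} = -7 + \left(\left(x + x\right) + 3\right)^{2} = -7 + \left(2 x + 3\right)^{2} = -7 + \left(3 + 2 x\right)^{2}$)
$\frac{d{\left(y{\left(1,2 \right)} \right)}}{220} - \frac{307}{-324} = \frac{-7 + \left(3 + 2 \left(2 - 2\right)\right)^{2}}{220} - \frac{307}{-324} = \left(-7 + \left(3 + 2 \left(2 - 2\right)\right)^{2}\right) \frac{1}{220} - - \frac{307}{324} = \left(-7 + \left(3 + 2 \cdot 0\right)^{2}\right) \frac{1}{220} + \frac{307}{324} = \left(-7 + \left(3 + 0\right)^{2}\right) \frac{1}{220} + \frac{307}{324} = \left(-7 + 3^{2}\right) \frac{1}{220} + \frac{307}{324} = \left(-7 + 9\right) \frac{1}{220} + \frac{307}{324} = 2 \cdot \frac{1}{220} + \frac{307}{324} = \frac{1}{110} + \frac{307}{324} = \frac{17047}{17820}$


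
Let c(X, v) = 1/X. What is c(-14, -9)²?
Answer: 1/196 ≈ 0.0051020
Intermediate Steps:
c(-14, -9)² = (1/(-14))² = (-1/14)² = 1/196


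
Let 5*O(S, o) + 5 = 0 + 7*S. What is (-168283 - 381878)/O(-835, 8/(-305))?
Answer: 61129/130 ≈ 470.22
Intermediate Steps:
O(S, o) = -1 + 7*S/5 (O(S, o) = -1 + (0 + 7*S)/5 = -1 + (7*S)/5 = -1 + 7*S/5)
(-168283 - 381878)/O(-835, 8/(-305)) = (-168283 - 381878)/(-1 + (7/5)*(-835)) = -550161/(-1 - 1169) = -550161/(-1170) = -550161*(-1/1170) = 61129/130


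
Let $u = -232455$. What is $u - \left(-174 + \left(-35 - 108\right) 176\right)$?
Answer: $-207113$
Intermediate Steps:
$u - \left(-174 + \left(-35 - 108\right) 176\right) = -232455 - \left(-174 + \left(-35 - 108\right) 176\right) = -232455 - \left(-174 - 25168\right) = -232455 - -25342 = -232455 + 25342 = -207113$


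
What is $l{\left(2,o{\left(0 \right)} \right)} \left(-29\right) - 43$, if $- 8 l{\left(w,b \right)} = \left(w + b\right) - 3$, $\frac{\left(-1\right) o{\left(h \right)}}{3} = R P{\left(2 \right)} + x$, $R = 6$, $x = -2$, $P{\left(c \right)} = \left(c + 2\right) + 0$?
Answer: $- \frac{2287}{8} \approx -285.88$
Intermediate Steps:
$P{\left(c \right)} = 2 + c$ ($P{\left(c \right)} = \left(2 + c\right) + 0 = 2 + c$)
$o{\left(h \right)} = -66$ ($o{\left(h \right)} = - 3 \left(6 \left(2 + 2\right) - 2\right) = - 3 \left(6 \cdot 4 - 2\right) = - 3 \left(24 - 2\right) = \left(-3\right) 22 = -66$)
$l{\left(w,b \right)} = \frac{3}{8} - \frac{b}{8} - \frac{w}{8}$ ($l{\left(w,b \right)} = - \frac{\left(w + b\right) - 3}{8} = - \frac{\left(b + w\right) - 3}{8} = - \frac{-3 + b + w}{8} = \frac{3}{8} - \frac{b}{8} - \frac{w}{8}$)
$l{\left(2,o{\left(0 \right)} \right)} \left(-29\right) - 43 = \left(\frac{3}{8} - - \frac{33}{4} - \frac{1}{4}\right) \left(-29\right) - 43 = \left(\frac{3}{8} + \frac{33}{4} - \frac{1}{4}\right) \left(-29\right) - 43 = \frac{67}{8} \left(-29\right) - 43 = - \frac{1943}{8} - 43 = - \frac{2287}{8}$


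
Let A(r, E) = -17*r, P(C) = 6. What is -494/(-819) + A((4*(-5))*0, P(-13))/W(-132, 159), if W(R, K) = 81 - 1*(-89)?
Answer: 38/63 ≈ 0.60317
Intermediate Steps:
W(R, K) = 170 (W(R, K) = 81 + 89 = 170)
-494/(-819) + A((4*(-5))*0, P(-13))/W(-132, 159) = -494/(-819) - 17*4*(-5)*0/170 = -494*(-1/819) - (-340)*0*(1/170) = 38/63 - 17*0*(1/170) = 38/63 + 0*(1/170) = 38/63 + 0 = 38/63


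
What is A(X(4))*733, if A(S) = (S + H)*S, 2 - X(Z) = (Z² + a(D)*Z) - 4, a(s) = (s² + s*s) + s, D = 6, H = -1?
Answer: 76236398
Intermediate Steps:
a(s) = s + 2*s² (a(s) = (s² + s²) + s = 2*s² + s = s + 2*s²)
X(Z) = 6 - Z² - 78*Z (X(Z) = 2 - ((Z² + (6*(1 + 2*6))*Z) - 4) = 2 - ((Z² + (6*(1 + 12))*Z) - 4) = 2 - ((Z² + (6*13)*Z) - 4) = 2 - ((Z² + 78*Z) - 4) = 2 - (-4 + Z² + 78*Z) = 2 + (4 - Z² - 78*Z) = 6 - Z² - 78*Z)
A(S) = S*(-1 + S) (A(S) = (S - 1)*S = (-1 + S)*S = S*(-1 + S))
A(X(4))*733 = ((6 - 1*4² - 78*4)*(-1 + (6 - 1*4² - 78*4)))*733 = ((6 - 1*16 - 312)*(-1 + (6 - 1*16 - 312)))*733 = ((6 - 16 - 312)*(-1 + (6 - 16 - 312)))*733 = -322*(-1 - 322)*733 = -322*(-323)*733 = 104006*733 = 76236398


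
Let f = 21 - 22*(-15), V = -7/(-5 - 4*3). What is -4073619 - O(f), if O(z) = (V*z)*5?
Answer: -69263808/17 ≈ -4.0743e+6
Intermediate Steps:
V = 7/17 (V = -7/(-5 - 12) = -7/(-17) = -7*(-1/17) = 7/17 ≈ 0.41176)
f = 351 (f = 21 + 330 = 351)
O(z) = 35*z/17 (O(z) = (7*z/17)*5 = 35*z/17)
-4073619 - O(f) = -4073619 - 35*351/17 = -4073619 - 1*12285/17 = -4073619 - 12285/17 = -69263808/17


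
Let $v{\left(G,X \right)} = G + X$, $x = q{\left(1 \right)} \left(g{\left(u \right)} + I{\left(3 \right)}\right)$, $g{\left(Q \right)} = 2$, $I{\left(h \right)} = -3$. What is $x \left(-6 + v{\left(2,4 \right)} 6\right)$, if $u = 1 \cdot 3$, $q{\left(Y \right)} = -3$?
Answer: $90$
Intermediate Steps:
$u = 3$
$x = 3$ ($x = - 3 \left(2 - 3\right) = \left(-3\right) \left(-1\right) = 3$)
$x \left(-6 + v{\left(2,4 \right)} 6\right) = 3 \left(-6 + \left(2 + 4\right) 6\right) = 3 \left(-6 + 6 \cdot 6\right) = 3 \left(-6 + 36\right) = 3 \cdot 30 = 90$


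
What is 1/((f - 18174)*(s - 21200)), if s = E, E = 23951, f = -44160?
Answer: -1/171480834 ≈ -5.8316e-9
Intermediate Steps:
s = 23951
1/((f - 18174)*(s - 21200)) = 1/((-44160 - 18174)*(23951 - 21200)) = 1/(-62334*2751) = 1/(-171480834) = -1/171480834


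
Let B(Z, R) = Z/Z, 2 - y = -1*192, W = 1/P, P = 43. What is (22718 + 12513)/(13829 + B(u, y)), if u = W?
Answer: 35231/13830 ≈ 2.5474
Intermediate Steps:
W = 1/43 ≈ 0.023256
y = 194 (y = 2 - (-1)*192 = 2 - 1*(-192) = 2 + 192 = 194)
u = 1/43 ≈ 0.023256
B(Z, R) = 1
(22718 + 12513)/(13829 + B(u, y)) = (22718 + 12513)/(13829 + 1) = 35231/13830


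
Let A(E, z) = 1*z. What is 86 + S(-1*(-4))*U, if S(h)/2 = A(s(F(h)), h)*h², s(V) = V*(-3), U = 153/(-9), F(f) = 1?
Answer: -2090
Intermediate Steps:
U = -17 (U = 153*(-⅑) = -17)
s(V) = -3*V
A(E, z) = z
S(h) = 2*h³ (S(h) = 2*(h*h²) = 2*h³)
86 + S(-1*(-4))*U = 86 + (2*(-1*(-4))³)*(-17) = 86 + (2*4³)*(-17) = 86 + (2*64)*(-17) = 86 + 128*(-17) = 86 - 2176 = -2090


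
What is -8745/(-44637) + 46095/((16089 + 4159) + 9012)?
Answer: 22032583/12438844 ≈ 1.7713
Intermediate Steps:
-8745/(-44637) + 46095/((16089 + 4159) + 9012) = -8745*(-1/44637) + 46095/(20248 + 9012) = 2915/14879 + 46095/29260 = 2915/14879 + 46095*(1/29260) = 2915/14879 + 1317/836 = 22032583/12438844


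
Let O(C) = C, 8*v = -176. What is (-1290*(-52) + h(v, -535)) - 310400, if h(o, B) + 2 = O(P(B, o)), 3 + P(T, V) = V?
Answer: -243347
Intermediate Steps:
v = -22 (v = (1/8)*(-176) = -22)
P(T, V) = -3 + V
h(o, B) = -5 + o (h(o, B) = -2 + (-3 + o) = -5 + o)
(-1290*(-52) + h(v, -535)) - 310400 = (-1290*(-52) + (-5 - 22)) - 310400 = (67080 - 27) - 310400 = 67053 - 310400 = -243347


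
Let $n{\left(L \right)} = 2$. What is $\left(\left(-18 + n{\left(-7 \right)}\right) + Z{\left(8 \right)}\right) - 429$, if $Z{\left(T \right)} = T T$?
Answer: $-381$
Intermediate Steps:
$Z{\left(T \right)} = T^{2}$
$\left(\left(-18 + n{\left(-7 \right)}\right) + Z{\left(8 \right)}\right) - 429 = \left(\left(-18 + 2\right) + 8^{2}\right) - 429 = \left(-16 + 64\right) - 429 = 48 - 429 = -381$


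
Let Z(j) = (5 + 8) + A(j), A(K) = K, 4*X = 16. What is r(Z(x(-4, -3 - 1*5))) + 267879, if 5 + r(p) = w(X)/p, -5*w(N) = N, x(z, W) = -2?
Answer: 14733066/55 ≈ 2.6787e+5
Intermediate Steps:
X = 4 (X = (¼)*16 = 4)
w(N) = -N/5
Z(j) = 13 + j (Z(j) = (5 + 8) + j = 13 + j)
r(p) = -5 - 4/(5*p) (r(p) = -5 + (-⅕*4)/p = -5 - 4/(5*p))
r(Z(x(-4, -3 - 1*5))) + 267879 = (-5 - 4/(5*(13 - 2))) + 267879 = (-5 - ⅘/11) + 267879 = (-5 - ⅘*1/11) + 267879 = (-5 - 4/55) + 267879 = -279/55 + 267879 = 14733066/55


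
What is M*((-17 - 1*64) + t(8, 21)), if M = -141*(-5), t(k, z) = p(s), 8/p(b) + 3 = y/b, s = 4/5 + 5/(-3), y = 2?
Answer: -1337855/23 ≈ -58168.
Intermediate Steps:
s = -13/15 (s = 4*(⅕) + 5*(-⅓) = ⅘ - 5/3 = -13/15 ≈ -0.86667)
p(b) = 8/(-3 + 2/b)
t(k, z) = -104/69 (t(k, z) = -8*(-13/15)/(-2 + 3*(-13/15)) = -8*(-13/15)/(-2 - 13/5) = -8*(-13/15)/(-23/5) = -8*(-13/15)*(-5/23) = -104/69)
M = 705
M*((-17 - 1*64) + t(8, 21)) = 705*((-17 - 1*64) - 104/69) = 705*((-17 - 64) - 104/69) = 705*(-81 - 104/69) = 705*(-5693/69) = -1337855/23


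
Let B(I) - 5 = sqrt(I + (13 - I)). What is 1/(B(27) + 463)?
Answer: 36/16847 - sqrt(13)/219011 ≈ 0.0021204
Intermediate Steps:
B(I) = 5 + sqrt(13) (B(I) = 5 + sqrt(I + (13 - I)) = 5 + sqrt(13))
1/(B(27) + 463) = 1/((5 + sqrt(13)) + 463) = 1/(468 + sqrt(13))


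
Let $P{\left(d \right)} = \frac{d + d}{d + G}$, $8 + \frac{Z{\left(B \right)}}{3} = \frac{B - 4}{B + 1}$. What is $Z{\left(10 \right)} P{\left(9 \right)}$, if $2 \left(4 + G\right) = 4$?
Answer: $- \frac{4428}{77} \approx -57.506$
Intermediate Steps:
$Z{\left(B \right)} = -24 + \frac{3 \left(-4 + B\right)}{1 + B}$ ($Z{\left(B \right)} = -24 + 3 \frac{B - 4}{B + 1} = -24 + 3 \frac{-4 + B}{1 + B} = -24 + \frac{3 \left(-4 + B\right)}{1 + B}$)
$G = -2$ ($G = -4 + \frac{1}{2} \cdot 4 = -4 + 2 = -2$)
$P{\left(d \right)} = \frac{2 d}{-2 + d}$ ($P{\left(d \right)} = \frac{d + d}{d - 2} = \frac{2 d}{-2 + d}$)
$Z{\left(10 \right)} P{\left(9 \right)} = \frac{3 \left(-12 - 70\right)}{1 + 10} \cdot 2 \cdot 9 \frac{1}{-2 + 9} = \frac{3 \left(-12 - 70\right)}{11} \cdot 2 \cdot 9 \cdot \frac{1}{7} = 3 \cdot \frac{1}{11} \left(-82\right) 2 \cdot 9 \cdot \frac{1}{7} = \left(- \frac{246}{11}\right) \frac{18}{7} = - \frac{4428}{77}$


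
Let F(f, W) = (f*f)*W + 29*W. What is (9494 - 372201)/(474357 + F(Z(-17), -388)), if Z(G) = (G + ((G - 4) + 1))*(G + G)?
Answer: 362707/613571727 ≈ 0.00059114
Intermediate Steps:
Z(G) = 2*G*(-3 + 2*G) (Z(G) = (G + ((-4 + G) + 1))*(2*G) = (G + (-3 + G))*(2*G) = (-3 + 2*G)*(2*G) = 2*G*(-3 + 2*G))
F(f, W) = 29*W + W*f² (F(f, W) = f²*W + 29*W = W*f² + 29*W = 29*W + W*f²)
(9494 - 372201)/(474357 + F(Z(-17), -388)) = (9494 - 372201)/(474357 - 388*(29 + (2*(-17)*(-3 + 2*(-17)))²)) = -362707/(474357 - 388*(29 + (2*(-17)*(-3 - 34))²)) = -362707/(474357 - 388*(29 + (2*(-17)*(-37))²)) = -362707/(474357 - 388*(29 + 1258²)) = -362707/(474357 - 388*(29 + 1582564)) = -362707/(474357 - 388*1582593) = -362707/(474357 - 614046084) = -362707/(-613571727) = -362707*(-1/613571727) = 362707/613571727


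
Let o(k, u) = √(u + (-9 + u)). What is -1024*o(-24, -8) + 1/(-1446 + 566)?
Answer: -1/880 - 5120*I ≈ -0.0011364 - 5120.0*I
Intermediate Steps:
o(k, u) = √(-9 + 2*u)
-1024*o(-24, -8) + 1/(-1446 + 566) = -1024*√(-9 + 2*(-8)) + 1/(-1446 + 566) = -1024*√(-9 - 16) + 1/(-880) = -5120*I - 1/880 = -1/880 - 5120*I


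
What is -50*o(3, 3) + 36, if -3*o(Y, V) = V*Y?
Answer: 186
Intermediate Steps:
o(Y, V) = -V*Y/3
-50*o(3, 3) + 36 = -(-50)*3*3/3 + 36 = -50*(-3) + 36 = 150 + 36 = 186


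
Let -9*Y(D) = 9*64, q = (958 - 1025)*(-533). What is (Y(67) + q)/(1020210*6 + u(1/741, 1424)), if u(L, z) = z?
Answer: 829/142388 ≈ 0.0058221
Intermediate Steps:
q = 35711 (q = -67*(-533) = 35711)
Y(D) = -64
(Y(67) + q)/(1020210*6 + u(1/741, 1424)) = (-64 + 35711)/(1020210*6 + 1424) = 35647/(6121260 + 1424) = 35647/6122684 = 35647*(1/6122684) = 829/142388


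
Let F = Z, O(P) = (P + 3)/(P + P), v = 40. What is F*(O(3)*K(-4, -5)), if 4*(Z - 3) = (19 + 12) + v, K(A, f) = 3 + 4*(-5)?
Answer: -1411/4 ≈ -352.75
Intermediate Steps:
K(A, f) = -17 (K(A, f) = 3 - 20 = -17)
O(P) = (3 + P)/(2*P) (O(P) = (3 + P)/((2*P)) = (3 + P)*(1/(2*P)) = (3 + P)/(2*P))
Z = 83/4 (Z = 3 + ((19 + 12) + 40)/4 = 3 + (31 + 40)/4 = 3 + (¼)*71 = 3 + 71/4 = 83/4 ≈ 20.750)
F = 83/4 ≈ 20.750
F*(O(3)*K(-4, -5)) = 83*(((½)*(3 + 3)/3)*(-17))/4 = 83*(((½)*(⅓)*6)*(-17))/4 = 83*(1*(-17))/4 = (83/4)*(-17) = -1411/4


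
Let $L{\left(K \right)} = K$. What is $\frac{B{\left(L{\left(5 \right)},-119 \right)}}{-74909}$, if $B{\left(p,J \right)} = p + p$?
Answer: $- \frac{10}{74909} \approx -0.0001335$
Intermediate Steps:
$B{\left(p,J \right)} = 2 p$
$\frac{B{\left(L{\left(5 \right)},-119 \right)}}{-74909} = \frac{2 \cdot 5}{-74909} = 10 \left(- \frac{1}{74909}\right) = - \frac{10}{74909}$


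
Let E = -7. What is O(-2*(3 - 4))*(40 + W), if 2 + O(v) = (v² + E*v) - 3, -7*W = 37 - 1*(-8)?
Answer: -3525/7 ≈ -503.57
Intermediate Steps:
W = -45/7 (W = -(37 - 1*(-8))/7 = -(37 + 8)/7 = -⅐*45 = -45/7 ≈ -6.4286)
O(v) = -5 + v² - 7*v (O(v) = -2 + ((v² - 7*v) - 3) = -2 + (-3 + v² - 7*v) = -5 + v² - 7*v)
O(-2*(3 - 4))*(40 + W) = (-5 + (-2*(3 - 4))² - (-14)*(3 - 4))*(40 - 45/7) = (-5 + (-2*(-1))² - (-14)*(-1))*(235/7) = (-5 + 2² - 7*2)*(235/7) = (-5 + 4 - 14)*(235/7) = -15*235/7 = -3525/7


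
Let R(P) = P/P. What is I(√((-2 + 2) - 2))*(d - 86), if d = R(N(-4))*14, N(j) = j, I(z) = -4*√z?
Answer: 288*(-2)^(¼) ≈ 242.18 + 242.18*I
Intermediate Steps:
R(P) = 1
d = 14 (d = 1*14 = 14)
I(√((-2 + 2) - 2))*(d - 86) = (-4*((-2 + 2) - 2)^(¼))*(14 - 86) = -4*(0 - 2)^(¼)*(-72) = -4*(-2)^(¼)*(-72) = -4*2^(¼)*√I*(-72) = 288*2^(¼)*√I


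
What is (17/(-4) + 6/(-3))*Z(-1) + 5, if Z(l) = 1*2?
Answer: -15/2 ≈ -7.5000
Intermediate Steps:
Z(l) = 2
(17/(-4) + 6/(-3))*Z(-1) + 5 = (17/(-4) + 6/(-3))*2 + 5 = (17*(-1/4) + 6*(-1/3))*2 + 5 = (-17/4 - 2)*2 + 5 = -25/4*2 + 5 = -25/2 + 5 = -15/2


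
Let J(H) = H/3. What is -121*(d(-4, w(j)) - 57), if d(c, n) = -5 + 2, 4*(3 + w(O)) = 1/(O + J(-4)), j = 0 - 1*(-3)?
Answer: 7260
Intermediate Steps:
J(H) = H/3 (J(H) = H*(1/3) = H/3)
j = 3 (j = 0 + 3 = 3)
w(O) = -3 + 1/(4*(-4/3 + O)) (w(O) = -3 + 1/(4*(O + (1/3)*(-4))) = -3 + 1/(4*(O - 4/3)) = -3 + 1/(4*(-4/3 + O)))
d(c, n) = -3
-121*(d(-4, w(j)) - 57) = -121*(-3 - 57) = -121*(-60) = 7260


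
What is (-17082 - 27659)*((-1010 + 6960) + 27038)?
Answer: -1475916108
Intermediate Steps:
(-17082 - 27659)*((-1010 + 6960) + 27038) = -44741*(5950 + 27038) = -44741*32988 = -1475916108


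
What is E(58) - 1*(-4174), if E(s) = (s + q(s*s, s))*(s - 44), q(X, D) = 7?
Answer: 5084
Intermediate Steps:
E(s) = (-44 + s)*(7 + s) (E(s) = (s + 7)*(s - 44) = (7 + s)*(-44 + s) = (-44 + s)*(7 + s))
E(58) - 1*(-4174) = (-308 + 58**2 - 37*58) - 1*(-4174) = (-308 + 3364 - 2146) + 4174 = 910 + 4174 = 5084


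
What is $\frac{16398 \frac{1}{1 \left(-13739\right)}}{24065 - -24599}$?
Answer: $- \frac{8199}{334297348} \approx -2.4526 \cdot 10^{-5}$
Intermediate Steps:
$\frac{16398 \frac{1}{1 \left(-13739\right)}}{24065 - -24599} = \frac{16398 \frac{1}{-13739}}{24065 + 24599} = \frac{16398 \left(- \frac{1}{13739}\right)}{48664} = \left(- \frac{16398}{13739}\right) \frac{1}{48664} = - \frac{8199}{334297348}$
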